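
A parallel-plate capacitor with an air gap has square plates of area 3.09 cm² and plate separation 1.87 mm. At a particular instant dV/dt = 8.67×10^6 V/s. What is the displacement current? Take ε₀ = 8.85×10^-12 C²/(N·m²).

1.27×10^-5 A

C = ε₀A/d = (8.85×10^-12)(3.09×10^-4)/(1.87×10^-3) = 1.462×10^-12 F.
I_d = C dV/dt = (1.462×10^-12)(8.67×10^6) = 1.27×10^-5 A.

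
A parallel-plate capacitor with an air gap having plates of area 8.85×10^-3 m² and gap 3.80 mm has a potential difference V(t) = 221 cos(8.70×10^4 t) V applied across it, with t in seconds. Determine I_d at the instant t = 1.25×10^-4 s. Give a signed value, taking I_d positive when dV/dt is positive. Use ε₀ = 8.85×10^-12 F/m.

3.93×10^-4 A

dV/dt = (221)(8.70×10^4)·−sin(10.875) = 1.909×10^7 V/s.
I_d = C dV/dt with C = ε₀A/d = (8.85×10^-12)(8.85×10^-3)/(3.80×10^-3) = 2.061×10^-11 F, so I_d = (2.061×10^-11)(1.909×10^7) = 3.93×10^-4 A.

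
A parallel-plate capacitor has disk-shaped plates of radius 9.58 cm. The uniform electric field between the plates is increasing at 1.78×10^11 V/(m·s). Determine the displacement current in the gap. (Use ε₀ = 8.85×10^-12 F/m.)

0.0454 A

I_d = ε₀ A (dE/dt) = (8.85×10^-12)(0.02883 m²)(1.78×10^11) = 0.0454 A.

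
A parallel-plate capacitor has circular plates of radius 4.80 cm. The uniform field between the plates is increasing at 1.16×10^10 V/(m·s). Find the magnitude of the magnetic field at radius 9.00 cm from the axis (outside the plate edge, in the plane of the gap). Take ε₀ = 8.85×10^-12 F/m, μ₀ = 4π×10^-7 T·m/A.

1.65×10^-9 T

Total displacement current: I_d = ε₀(πR²)(dE/dt) = (8.85×10^-12)(7.238×10^-3)(1.16×10^10) = 7.431×10^-4 A.
Outside the plates the loop encloses all of I_d, so B·2πr = μ₀ I_d and B = 1.65×10^-9 T.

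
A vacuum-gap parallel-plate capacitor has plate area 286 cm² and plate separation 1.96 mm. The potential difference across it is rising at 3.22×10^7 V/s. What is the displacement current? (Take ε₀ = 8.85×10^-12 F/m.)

The displacement current equals the charging current C dV/dt. With C = ε₀A/d = (8.85×10^-12)(0.0286)/(1.96×10^-3) = 1.291×10^-10 F, I_d = (1.291×10^-10)(3.22×10^7) = 4.16×10^-3 A.

4.16×10^-3 A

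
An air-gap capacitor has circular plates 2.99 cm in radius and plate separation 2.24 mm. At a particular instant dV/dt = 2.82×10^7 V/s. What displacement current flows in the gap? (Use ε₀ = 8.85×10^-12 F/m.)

C = ε₀A/d = (8.85×10^-12)(2.809×10^-3)/(2.24×10^-3) = 1.110×10^-11 F.
I_d = C dV/dt = (1.110×10^-11)(2.82×10^7) = 3.13×10^-4 A.

3.13×10^-4 A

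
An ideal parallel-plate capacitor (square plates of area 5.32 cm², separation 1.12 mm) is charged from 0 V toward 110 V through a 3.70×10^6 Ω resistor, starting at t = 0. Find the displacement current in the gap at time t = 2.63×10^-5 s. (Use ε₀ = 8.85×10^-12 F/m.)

C = ε₀A/d = (8.85×10^-12)(5.32×10^-4)/(1.12×10^-3) = 4.204×10^-12 F and τ = RC = 1.555×10^-5 s. I_d in the gap equals the RC charging current.
I_d(t) = (V₀/R) e^(−t/τ) = 2.973×10^-5 · e^(−1.691) = 5.48×10^-6 A.

5.48×10^-6 A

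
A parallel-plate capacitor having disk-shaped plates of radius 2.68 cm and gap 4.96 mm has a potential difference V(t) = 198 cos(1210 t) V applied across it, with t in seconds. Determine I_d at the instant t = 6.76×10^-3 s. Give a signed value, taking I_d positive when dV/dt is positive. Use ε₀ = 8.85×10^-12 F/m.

-9.14×10^-7 A

dE/dt = (V₀ω/d)·−sin(ωt) with ωt = 8.1796 rad: (198)(1210)(-0.9475)/(4.96×10^-3) = -4.577×10^7 V/(m·s).
I_d = ε₀ A dE/dt = (8.85×10^-12)(2.256×10^-3)(-4.577×10^7) = -9.14×10^-7 A.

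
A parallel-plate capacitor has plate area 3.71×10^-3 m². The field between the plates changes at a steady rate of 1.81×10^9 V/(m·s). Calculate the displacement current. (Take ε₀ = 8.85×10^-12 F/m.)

The displacement current is ε₀ times dΦ_E/dt = ε₀ A dE/dt = (8.85×10^-12)(3.71×10^-3)(1.81×10^9) = 5.94×10^-5 A.

5.94×10^-5 A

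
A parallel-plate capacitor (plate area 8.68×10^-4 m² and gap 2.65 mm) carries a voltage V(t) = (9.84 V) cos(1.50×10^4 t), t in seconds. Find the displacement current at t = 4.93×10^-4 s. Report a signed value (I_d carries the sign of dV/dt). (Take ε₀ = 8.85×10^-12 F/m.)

dV/dt = (9.84)(1.50×10^4)·−sin(7.395) = -1.323×10^5 V/s.
I_d = C dV/dt with C = ε₀A/d = (8.85×10^-12)(8.68×10^-4)/(2.65×10^-3) = 2.899×10^-12 F, so I_d = (2.899×10^-12)(-1.323×10^5) = -3.84×10^-7 A.

-3.84×10^-7 A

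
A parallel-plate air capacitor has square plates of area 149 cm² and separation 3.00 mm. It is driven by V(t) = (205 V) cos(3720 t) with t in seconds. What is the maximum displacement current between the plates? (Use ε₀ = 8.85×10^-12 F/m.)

The displacement current equals the conduction current C dV/dt, which peaks at C V₀ ω.
With C = ε₀A/d = (8.85×10^-12)(0.0149)/(3.00×10^-3) = 4.396×10^-11 F and ω = 3720 rad/s, I_d,max = (4.396×10^-11)(205)(3720) = 3.35×10^-5 A.

3.35×10^-5 A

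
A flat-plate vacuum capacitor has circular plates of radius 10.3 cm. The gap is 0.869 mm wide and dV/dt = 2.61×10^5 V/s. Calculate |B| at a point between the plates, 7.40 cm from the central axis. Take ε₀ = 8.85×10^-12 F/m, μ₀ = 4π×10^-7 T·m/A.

1.24×10^-10 T

dE/dt = (dV/dt)/d = 3.003×10^8 V/(m·s); I_d = ε₀(πR²)(dE/dt) = (8.85×10^-12)(0.03333)(3.003×10^8) = 8.858×10^-5 A.
For r < R the Ampère–Maxwell law gives B(2πr) = μ₀ I_d (r²/R²), so B = μ₀ I_d r/(2πR²) = (4π×10^-7)(8.858×10^-5)(0.0740)/(2π·0.103²) = 1.24×10^-10 T.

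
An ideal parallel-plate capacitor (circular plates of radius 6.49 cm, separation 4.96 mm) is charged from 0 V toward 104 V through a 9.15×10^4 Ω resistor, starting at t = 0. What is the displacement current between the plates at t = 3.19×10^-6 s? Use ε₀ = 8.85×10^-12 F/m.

C = ε₀A/d = (8.85×10^-12)(0.01323)/(4.96×10^-3) = 2.361×10^-11 F and τ = RC = 2.160×10^-6 s. I_d in the gap equals the RC charging current.
I_d(t) = (V₀/R) e^(−t/τ) = 1.137×10^-3 · e^(−1.477) = 2.60×10^-4 A.

2.60×10^-4 A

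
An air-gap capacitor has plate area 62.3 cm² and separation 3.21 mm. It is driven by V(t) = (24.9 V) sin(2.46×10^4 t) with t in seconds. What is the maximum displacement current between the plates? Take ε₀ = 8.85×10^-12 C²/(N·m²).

1.05×10^-5 A

C = ε₀A/d = (8.85×10^-12)(6.23×10^-3)/(3.21×10^-3) = 1.718×10^-11 F; ω = 2.46×10^4 rad/s.
I_d = C dV/dt, so |I_d|_max = C V₀ ω = (1.718×10^-11)(24.9)(2.46×10^4) = 1.05×10^-5 A.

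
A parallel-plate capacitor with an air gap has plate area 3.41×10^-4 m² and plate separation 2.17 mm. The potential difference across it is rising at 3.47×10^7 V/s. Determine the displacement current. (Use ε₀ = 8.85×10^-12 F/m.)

E = V/d so dE/dt = (dV/dt)/d = 1.599×10^10 V/(m·s), and I_d = ε₀ A dE/dt = (8.85×10^-12)(3.41×10^-4)(1.599×10^10) = 4.83×10^-5 A.

4.83×10^-5 A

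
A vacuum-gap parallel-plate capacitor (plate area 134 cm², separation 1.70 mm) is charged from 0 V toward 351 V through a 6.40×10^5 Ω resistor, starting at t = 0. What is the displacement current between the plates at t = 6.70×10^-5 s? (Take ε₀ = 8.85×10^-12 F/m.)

C = ε₀A/d = (8.85×10^-12)(0.0134)/(1.70×10^-3) = 6.976×10^-11 F, so τ = RC = 4.465×10^-5 s.
The conduction current is I(t) = (V₀/R) e^(−t/τ), and the displacement current between the plates equals it.
t/τ = 1.501; I_d = (351/6.40×10^5) · e^(−1.501) = (5.484×10^-4)(0.2229) = 1.22×10^-4 A.

1.22×10^-4 A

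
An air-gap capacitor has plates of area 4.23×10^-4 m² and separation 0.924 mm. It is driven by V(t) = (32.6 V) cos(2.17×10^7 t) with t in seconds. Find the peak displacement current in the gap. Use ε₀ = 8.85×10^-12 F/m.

C = ε₀A/d = (8.85×10^-12)(4.23×10^-4)/(9.24×10^-4) = 4.051×10^-12 F; ω = 2.17×10^7 rad/s.
I_d = C dV/dt, so |I_d|_max = C V₀ ω = (4.051×10^-12)(32.6)(2.17×10^7) = 2.87×10^-3 A.

2.87×10^-3 A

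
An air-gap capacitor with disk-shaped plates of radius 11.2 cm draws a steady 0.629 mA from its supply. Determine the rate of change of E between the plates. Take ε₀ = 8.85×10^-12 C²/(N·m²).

By continuity, I_d in the gap equals the 0.629 mA flowing in the wire.
Since I_d = ε₀ A dE/dt, dE/dt = I_d/(ε₀A) = (6.29×10^-4)/((8.85×10^-12)(0.03941)) = 1.80×10^9 V/(m·s).

1.80×10^9 V/(m·s)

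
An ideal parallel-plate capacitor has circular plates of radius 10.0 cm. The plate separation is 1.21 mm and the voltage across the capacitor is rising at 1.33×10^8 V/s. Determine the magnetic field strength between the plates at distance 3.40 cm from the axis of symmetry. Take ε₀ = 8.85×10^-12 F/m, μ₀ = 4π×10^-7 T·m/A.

I_d = C dV/dt with C = ε₀πR²/d = 2.298×10^-10 F, so I_d = (2.298×10^-10)(1.33×10^8) = 0.03056 A.
∮B·dl = μ₀ I_d,enc with I_d,enc = I_d r²/R² = 3.533×10^-3 A; so B = μ₀ I_d,enc/(2πr) = 2.08×10^-8 T.

2.08×10^-8 T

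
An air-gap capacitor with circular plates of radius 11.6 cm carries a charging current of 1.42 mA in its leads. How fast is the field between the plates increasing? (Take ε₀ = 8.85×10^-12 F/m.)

Charge continuity gives I_d = I = 1.42×10^-3 A between the plates.
Since I_d = ε₀ A dE/dt, dE/dt = I_d/(ε₀A) = (1.42×10^-3)/((8.85×10^-12)(0.04227)) = 3.80×10^9 V/(m·s).

3.80×10^9 V/(m·s)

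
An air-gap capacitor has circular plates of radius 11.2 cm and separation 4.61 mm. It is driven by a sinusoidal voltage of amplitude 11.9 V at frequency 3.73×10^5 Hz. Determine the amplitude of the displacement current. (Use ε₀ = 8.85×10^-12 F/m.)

2.11×10^-3 A

(dE/dt)_max = V₀ω/d = 6.051×10^9 V/(m·s); ω = 2πf = 2.344×10^6 rad/s.
I_d,max = ε₀ A (dE/dt)_max = (8.85×10^-12)(0.03941)(6.051×10^9) = 2.11×10^-3 A.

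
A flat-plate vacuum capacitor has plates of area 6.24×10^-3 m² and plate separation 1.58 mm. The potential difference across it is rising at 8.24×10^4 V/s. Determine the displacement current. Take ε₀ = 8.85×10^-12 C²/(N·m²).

2.88×10^-6 A

E = V/d so dE/dt = (dV/dt)/d = 5.215×10^7 V/(m·s), and I_d = ε₀ A dE/dt = (8.85×10^-12)(6.24×10^-3)(5.215×10^7) = 2.88×10^-6 A.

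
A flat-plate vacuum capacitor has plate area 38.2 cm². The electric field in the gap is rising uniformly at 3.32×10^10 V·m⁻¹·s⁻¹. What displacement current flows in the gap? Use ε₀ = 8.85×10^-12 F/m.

1.12×10^-3 A

With a uniform field, Φ_E = EA, so I_d = ε₀ A dE/dt = 1.12×10^-3 A.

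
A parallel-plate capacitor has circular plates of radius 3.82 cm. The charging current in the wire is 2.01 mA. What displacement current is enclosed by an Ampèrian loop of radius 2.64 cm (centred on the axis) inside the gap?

Between the plates the displacement current equals the wire current: I_d = 2.01 mA = 2.01×10^-3 A.
Since J_d is uniform, the enclosed fraction is (r/R)² = 0.4776, giving I_d,enc = 9.60×10^-4 A.

9.60×10^-4 A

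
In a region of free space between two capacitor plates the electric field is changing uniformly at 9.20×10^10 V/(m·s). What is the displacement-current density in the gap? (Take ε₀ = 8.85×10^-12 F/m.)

0.814 A/m²

J_d = ε₀ dE/dt = (8.85×10^-12)(9.20×10^10) = 0.814 A/m².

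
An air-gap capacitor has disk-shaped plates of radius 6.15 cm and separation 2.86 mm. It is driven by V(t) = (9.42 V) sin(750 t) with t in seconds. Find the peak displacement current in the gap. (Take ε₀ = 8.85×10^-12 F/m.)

2.60×10^-7 A

(dE/dt)_max = V₀ω/d = 2.470×10^6 V/(m·s); ω = 750 rad/s.
I_d,max = ε₀ A (dE/dt)_max = (8.85×10^-12)(0.01188)(2.470×10^6) = 2.60×10^-7 A.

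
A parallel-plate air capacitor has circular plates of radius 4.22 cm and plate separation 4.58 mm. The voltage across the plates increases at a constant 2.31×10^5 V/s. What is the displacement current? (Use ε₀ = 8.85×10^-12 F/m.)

The displacement current equals the charging current C dV/dt. With C = ε₀A/d = (8.85×10^-12)(5.595×10^-3)/(4.58×10^-3) = 1.081×10^-11 F, I_d = (1.081×10^-11)(2.31×10^5) = 2.50×10^-6 A.

2.50×10^-6 A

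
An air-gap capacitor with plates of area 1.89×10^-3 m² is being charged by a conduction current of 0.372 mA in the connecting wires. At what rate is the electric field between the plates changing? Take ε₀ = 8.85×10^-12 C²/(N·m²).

By continuity, I_d in the gap equals the 0.372 mA flowing in the wire.
Since I_d = ε₀ A dE/dt, dE/dt = I_d/(ε₀A) = (3.72×10^-4)/((8.85×10^-12)(1.89×10^-3)) = 2.22×10^10 V/(m·s).

2.22×10^10 V/(m·s)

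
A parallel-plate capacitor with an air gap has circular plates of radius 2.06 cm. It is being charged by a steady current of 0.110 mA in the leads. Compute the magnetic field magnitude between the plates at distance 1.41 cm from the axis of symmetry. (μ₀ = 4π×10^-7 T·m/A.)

7.31×10^-10 T

Between the plates the displacement current equals the wire current: I_d = 0.110 mA = 1.10×10^-4 A.
An Ampèrian loop of radius r encloses a fraction (r/R)² of I_d. Then B·2πr = μ₀ I_d (r/R)², giving B = μ₀ I_d r/(2πR²) = 7.31×10^-10 T.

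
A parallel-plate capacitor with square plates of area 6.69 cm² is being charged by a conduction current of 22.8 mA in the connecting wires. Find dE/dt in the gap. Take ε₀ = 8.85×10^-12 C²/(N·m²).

3.85×10^12 V/(m·s)

The displacement current between the plates equals the conduction current, I_d = 22.8 mA.
Since I_d = ε₀ A dE/dt, dE/dt = I_d/(ε₀A) = (0.0228)/((8.85×10^-12)(6.69×10^-4)) = 3.85×10^12 V/(m·s).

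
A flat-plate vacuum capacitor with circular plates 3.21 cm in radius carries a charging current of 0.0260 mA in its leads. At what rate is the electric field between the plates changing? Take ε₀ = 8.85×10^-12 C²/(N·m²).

Charge continuity gives I_d = I = 2.60×10^-5 A between the plates.
Inverting I_d = ε₀ A dE/dt gives dE/dt = 2.60×10^-5 / (8.85×10^-12 · 3.237×10^-3) = 9.08×10^8 V/(m·s).

9.08×10^8 V/(m·s)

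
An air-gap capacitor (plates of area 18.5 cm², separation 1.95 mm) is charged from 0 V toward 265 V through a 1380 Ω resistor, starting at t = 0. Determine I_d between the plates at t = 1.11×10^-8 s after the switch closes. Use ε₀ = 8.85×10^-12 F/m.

With C = ε₀A/d = (8.85×10^-12)(1.85×10^-3)/(1.95×10^-3) = 8.396×10^-12 F, the time constant is τ = RC = 1.159×10^-8 s, so t/τ = 0.9577 and e^(−t/τ) = 0.3838.
I_d = I_cond = (V₀/R) e^(−t/τ) = (0.1920)(0.3838) = 0.0737 A.

0.0737 A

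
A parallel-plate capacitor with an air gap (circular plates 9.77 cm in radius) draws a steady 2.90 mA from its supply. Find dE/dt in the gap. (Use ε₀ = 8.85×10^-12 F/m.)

1.09×10^10 V/(m·s)

By continuity, I_d in the gap equals the 2.90 mA flowing in the wire.
Since I_d = ε₀ A dE/dt, dE/dt = I_d/(ε₀A) = (2.90×10^-3)/((8.85×10^-12)(0.02999)) = 1.09×10^10 V/(m·s).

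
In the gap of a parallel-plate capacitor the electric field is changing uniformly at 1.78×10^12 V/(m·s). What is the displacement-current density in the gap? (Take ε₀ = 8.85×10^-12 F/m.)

J_d = ε₀ ∂E/∂t, so J_d = 15.8 A/m².

15.8 A/m²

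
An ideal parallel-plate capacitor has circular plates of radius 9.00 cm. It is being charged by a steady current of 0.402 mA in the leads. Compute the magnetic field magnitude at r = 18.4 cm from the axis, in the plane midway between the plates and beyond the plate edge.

By continuity the displacement current in the gap matches the conduction current: I_d = 4.02×10^-4 A.
For r ≥ R the full I_d is enclosed: B = μ₀ I_d/(2πr) = (4π×10^-7)(4.02×10^-4)/(2π·0.184) = 4.37×10^-10 T.

4.37×10^-10 T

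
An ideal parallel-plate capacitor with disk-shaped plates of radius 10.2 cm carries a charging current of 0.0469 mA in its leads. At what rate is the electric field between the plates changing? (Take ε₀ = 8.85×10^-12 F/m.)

By continuity, I_d in the gap equals the 0.0469 mA flowing in the wire.
Inverting I_d = ε₀ A dE/dt gives dE/dt = 4.69×10^-5 / (8.85×10^-12 · 0.03269) = 1.62×10^8 V/(m·s).

1.62×10^8 V/(m·s)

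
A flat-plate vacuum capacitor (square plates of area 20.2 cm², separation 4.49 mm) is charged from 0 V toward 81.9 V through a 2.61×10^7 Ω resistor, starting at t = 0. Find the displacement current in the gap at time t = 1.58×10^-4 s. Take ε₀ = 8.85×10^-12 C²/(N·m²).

With C = ε₀A/d = (8.85×10^-12)(2.02×10^-3)/(4.49×10^-3) = 3.982×10^-12 F, the time constant is τ = RC = 1.039×10^-4 s, so t/τ = 1.521 and e^(−t/τ) = 0.2185.
I_d = I_cond = (V₀/R) e^(−t/τ) = (3.138×10^-6)(0.2185) = 6.86×10^-7 A.

6.86×10^-7 A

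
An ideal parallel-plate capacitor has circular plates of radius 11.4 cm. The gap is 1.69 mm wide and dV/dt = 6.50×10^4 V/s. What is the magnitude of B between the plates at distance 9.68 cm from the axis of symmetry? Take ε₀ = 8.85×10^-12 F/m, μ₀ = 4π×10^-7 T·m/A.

dE/dt = (dV/dt)/d = 3.846×10^7 V/(m·s); I_d = ε₀(πR²)(dE/dt) = (8.85×10^-12)(0.04083)(3.846×10^7) = 1.390×10^-5 A.
An Ampèrian loop of radius r encloses a fraction (r/R)² of I_d. Then B·2πr = μ₀ I_d (r/R)², giving B = μ₀ I_d r/(2πR²) = 2.07×10^-11 T.

2.07×10^-11 T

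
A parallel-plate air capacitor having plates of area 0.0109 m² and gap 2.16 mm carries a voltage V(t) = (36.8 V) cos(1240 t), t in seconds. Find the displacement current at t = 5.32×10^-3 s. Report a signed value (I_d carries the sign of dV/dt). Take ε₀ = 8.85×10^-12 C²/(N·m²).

-6.29×10^-7 A

dV/dt = (36.8)(1240)·−sin(6.5968) = -1.408×10^4 V/s.
I_d = C dV/dt with C = ε₀A/d = (8.85×10^-12)(0.0109)/(2.16×10^-3) = 4.466×10^-11 F, so I_d = (4.466×10^-11)(-1.408×10^4) = -6.29×10^-7 A.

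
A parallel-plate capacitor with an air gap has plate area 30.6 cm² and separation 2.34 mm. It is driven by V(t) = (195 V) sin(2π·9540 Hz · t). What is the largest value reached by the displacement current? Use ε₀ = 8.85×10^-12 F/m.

(dE/dt)_max = V₀ω/d = 4.995×10^9 V/(m·s); ω = 2πf = 5.994×10^4 rad/s.
I_d,max = ε₀ A (dE/dt)_max = (8.85×10^-12)(3.06×10^-3)(4.995×10^9) = 1.35×10^-4 A.

1.35×10^-4 A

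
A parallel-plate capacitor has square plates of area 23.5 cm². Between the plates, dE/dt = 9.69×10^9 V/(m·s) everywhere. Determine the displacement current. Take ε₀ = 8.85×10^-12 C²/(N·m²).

2.02×10^-4 A

The displacement current is ε₀ times dΦ_E/dt = ε₀ A dE/dt = (8.85×10^-12)(2.35×10^-3)(9.69×10^9) = 2.02×10^-4 A.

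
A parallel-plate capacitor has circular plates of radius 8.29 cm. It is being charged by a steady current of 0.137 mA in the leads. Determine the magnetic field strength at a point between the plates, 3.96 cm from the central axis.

No conduction current crosses the gap, so I_d there equals the 1.37×10^-4 A in the leads.
For r < R the Ampère–Maxwell law gives B(2πr) = μ₀ I_d (r²/R²), so B = μ₀ I_d r/(2πR²) = (4π×10^-7)(1.37×10^-4)(0.0396)/(2π·0.0829²) = 1.58×10^-10 T.

1.58×10^-10 T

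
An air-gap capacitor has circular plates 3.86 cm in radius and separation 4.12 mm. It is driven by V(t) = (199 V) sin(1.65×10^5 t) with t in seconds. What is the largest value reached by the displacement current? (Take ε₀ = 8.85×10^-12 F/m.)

C = ε₀A/d = (8.85×10^-12)(4.681×10^-3)/(4.12×10^-3) = 1.006×10^-11 F; ω = 1.65×10^5 rad/s.
I_d = C dV/dt, so |I_d|_max = C V₀ ω = (1.006×10^-11)(199)(1.65×10^5) = 3.30×10^-4 A.

3.30×10^-4 A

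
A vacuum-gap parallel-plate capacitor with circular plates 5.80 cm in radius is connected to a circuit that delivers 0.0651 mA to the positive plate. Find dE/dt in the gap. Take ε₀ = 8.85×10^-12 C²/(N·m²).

Charge continuity gives I_d = I = 6.51×10^-5 A between the plates.
Since I_d = ε₀ A dE/dt, dE/dt = I_d/(ε₀A) = (6.51×10^-5)/((8.85×10^-12)(0.01057)) = 6.96×10^8 V/(m·s).

6.96×10^8 V/(m·s)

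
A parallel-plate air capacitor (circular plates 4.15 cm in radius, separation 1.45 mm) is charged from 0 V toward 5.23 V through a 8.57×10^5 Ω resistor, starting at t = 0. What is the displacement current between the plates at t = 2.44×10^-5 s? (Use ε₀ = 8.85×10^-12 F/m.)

2.58×10^-6 A

C = ε₀A/d = (8.85×10^-12)(5.411×10^-3)/(1.45×10^-3) = 3.303×10^-11 F and τ = RC = 2.831×10^-5 s. I_d in the gap equals the RC charging current.
I_d(t) = (V₀/R) e^(−t/τ) = 6.103×10^-6 · e^(−0.8619) = 2.58×10^-6 A.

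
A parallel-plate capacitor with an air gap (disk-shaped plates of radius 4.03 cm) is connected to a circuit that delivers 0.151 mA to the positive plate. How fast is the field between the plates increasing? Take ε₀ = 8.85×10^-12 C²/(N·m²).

3.34×10^9 V/(m·s)

By continuity, I_d in the gap equals the 0.151 mA flowing in the wire.
Inverting I_d = ε₀ A dE/dt gives dE/dt = 1.51×10^-4 / (8.85×10^-12 · 5.102×10^-3) = 3.34×10^9 V/(m·s).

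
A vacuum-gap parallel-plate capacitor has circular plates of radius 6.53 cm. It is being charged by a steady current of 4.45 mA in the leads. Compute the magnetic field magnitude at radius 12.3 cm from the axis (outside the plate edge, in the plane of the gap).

Between the plates the displacement current equals the wire current: I_d = 4.45 mA = 4.45×10^-3 A.
Outside the plates the loop encloses all of I_d, so B·2πr = μ₀ I_d and B = 7.24×10^-9 T.

7.24×10^-9 T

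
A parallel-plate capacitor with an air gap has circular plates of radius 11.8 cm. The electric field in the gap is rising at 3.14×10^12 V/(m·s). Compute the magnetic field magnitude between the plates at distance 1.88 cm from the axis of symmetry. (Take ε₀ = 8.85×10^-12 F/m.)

I_d = ε₀ dΦ_E/dt = ε₀ πR² (dE/dt) = (8.85×10^-12)(0.04374)(3.14×10^12) = 1.215 A through the full plate area.
∮B·dl = μ₀ I_d,enc with I_d,enc = I_d r²/R² = 0.03084 A; so B = μ₀ I_d,enc/(2πr) = 3.28×10^-7 T.

3.28×10^-7 T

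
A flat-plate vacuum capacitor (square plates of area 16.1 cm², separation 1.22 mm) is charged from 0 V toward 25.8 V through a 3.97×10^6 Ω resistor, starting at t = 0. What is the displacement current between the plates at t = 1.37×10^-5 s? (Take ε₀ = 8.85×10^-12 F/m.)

4.84×10^-6 A

C = ε₀A/d = (8.85×10^-12)(1.61×10^-3)/(1.22×10^-3) = 1.168×10^-11 F, so τ = RC = 4.637×10^-5 s.
The conduction current is I(t) = (V₀/R) e^(−t/τ), and the displacement current between the plates equals it.
t/τ = 0.2954; I_d = (25.8/3.97×10^6) · e^(−0.2954) = (6.499×10^-6)(0.7442) = 4.84×10^-6 A.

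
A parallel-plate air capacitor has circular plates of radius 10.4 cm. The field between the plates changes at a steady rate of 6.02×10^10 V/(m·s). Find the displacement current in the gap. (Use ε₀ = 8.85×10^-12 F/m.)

0.0181 A

The displacement current is ε₀ times dΦ_E/dt = ε₀ A dE/dt = (8.85×10^-12)(0.03398)(6.02×10^10) = 0.0181 A.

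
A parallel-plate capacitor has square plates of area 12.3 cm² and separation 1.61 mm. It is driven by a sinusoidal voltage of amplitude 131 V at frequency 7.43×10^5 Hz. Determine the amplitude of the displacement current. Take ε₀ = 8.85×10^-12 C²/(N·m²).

4.13×10^-3 A

(dE/dt)_max = V₀ω/d = 3.798×10^11 V/(m·s); ω = 2πf = 4.668×10^6 rad/s.
I_d,max = ε₀ A (dE/dt)_max = (8.85×10^-12)(1.23×10^-3)(3.798×10^11) = 4.13×10^-3 A.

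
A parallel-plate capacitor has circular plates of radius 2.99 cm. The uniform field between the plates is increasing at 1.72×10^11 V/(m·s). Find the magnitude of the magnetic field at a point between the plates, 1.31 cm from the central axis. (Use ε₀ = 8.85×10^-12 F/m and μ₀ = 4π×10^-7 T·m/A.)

I_d = ε₀ dΦ_E/dt = ε₀ πR² (dE/dt) = (8.85×10^-12)(2.809×10^-3)(1.72×10^11) = 4.276×10^-3 A through the full plate area.
An Ampèrian loop of radius r encloses a fraction (r/R)² of I_d. Then B·2πr = μ₀ I_d (r/R)², giving B = μ₀ I_d r/(2πR²) = 1.25×10^-8 T.

1.25×10^-8 T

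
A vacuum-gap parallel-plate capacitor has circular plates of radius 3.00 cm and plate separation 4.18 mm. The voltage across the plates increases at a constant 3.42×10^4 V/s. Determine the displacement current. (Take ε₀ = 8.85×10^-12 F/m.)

The displacement current equals the charging current C dV/dt. With C = ε₀A/d = (8.85×10^-12)(2.827×10^-3)/(4.18×10^-3) = 5.985×10^-12 F, I_d = (5.985×10^-12)(3.42×10^4) = 2.05×10^-7 A.

2.05×10^-7 A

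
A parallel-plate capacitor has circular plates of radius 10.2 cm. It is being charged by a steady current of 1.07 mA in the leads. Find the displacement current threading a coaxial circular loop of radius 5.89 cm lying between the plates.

By continuity the displacement current in the gap matches the conduction current: I_d = 1.07×10^-3 A.
The field is uniform, so I_d,enc = I_d (r/R)² = (1.07×10^-3)(5.89/10.2)² = 3.57×10^-4 A.

3.57×10^-4 A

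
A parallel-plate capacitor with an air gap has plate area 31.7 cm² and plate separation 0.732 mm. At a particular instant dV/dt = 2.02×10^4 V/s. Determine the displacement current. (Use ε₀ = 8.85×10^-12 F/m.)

7.74×10^-7 A

E = V/d so dE/dt = (dV/dt)/d = 2.760×10^7 V/(m·s), and I_d = ε₀ A dE/dt = (8.85×10^-12)(3.17×10^-3)(2.760×10^7) = 7.74×10^-7 A.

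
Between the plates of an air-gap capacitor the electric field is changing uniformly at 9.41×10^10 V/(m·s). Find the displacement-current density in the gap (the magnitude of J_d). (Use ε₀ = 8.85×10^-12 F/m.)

The displacement-current density is ε₀ ∂E/∂t = (8.85×10^-12)(9.41×10^10) = 0.833 A/m².

0.833 A/m²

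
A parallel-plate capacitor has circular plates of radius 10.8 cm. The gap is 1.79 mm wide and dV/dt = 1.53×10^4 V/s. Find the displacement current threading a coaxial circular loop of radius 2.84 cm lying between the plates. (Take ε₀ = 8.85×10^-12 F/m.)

dE/dt = (dV/dt)/d = 8.547×10^6 V/(m·s); I_d = ε₀(πR²)(dE/dt) = (8.85×10^-12)(0.03664)(8.547×10^6) = 2.771×10^-6 A.
Since J_d is uniform, the enclosed fraction is (r/R)² = 0.06915, giving I_d,enc = 1.92×10^-7 A.

1.92×10^-7 A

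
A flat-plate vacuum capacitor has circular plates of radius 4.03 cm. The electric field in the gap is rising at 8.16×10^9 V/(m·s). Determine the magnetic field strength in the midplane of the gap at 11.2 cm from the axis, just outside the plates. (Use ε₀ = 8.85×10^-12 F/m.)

6.58×10^-10 T

I_d = ε₀ dΦ_E/dt = ε₀ πR² (dE/dt) = (8.85×10^-12)(5.102×10^-3)(8.16×10^9) = 3.684×10^-4 A through the full plate area.
For r ≥ R the full I_d is enclosed: B = μ₀ I_d/(2πr) = (4π×10^-7)(3.684×10^-4)/(2π·0.112) = 6.58×10^-10 T.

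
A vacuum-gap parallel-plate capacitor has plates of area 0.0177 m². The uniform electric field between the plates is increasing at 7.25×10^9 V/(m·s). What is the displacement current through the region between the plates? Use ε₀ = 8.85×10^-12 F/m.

1.14×10^-3 A

I_d = ε₀ A (dE/dt) = (8.85×10^-12)(0.0177 m²)(7.25×10^9) = 1.14×10^-3 A.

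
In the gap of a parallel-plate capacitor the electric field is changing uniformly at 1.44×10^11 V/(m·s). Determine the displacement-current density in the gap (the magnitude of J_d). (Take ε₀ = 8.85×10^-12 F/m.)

1.27 A/m²

The displacement-current density is ε₀ ∂E/∂t = (8.85×10^-12)(1.44×10^11) = 1.27 A/m².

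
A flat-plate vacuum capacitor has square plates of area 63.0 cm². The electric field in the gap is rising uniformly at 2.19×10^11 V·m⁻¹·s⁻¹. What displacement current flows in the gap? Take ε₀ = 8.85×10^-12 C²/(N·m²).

The displacement current is ε₀ times dΦ_E/dt = ε₀ A dE/dt = (8.85×10^-12)(6.30×10^-3)(2.19×10^11) = 0.0122 A.

0.0122 A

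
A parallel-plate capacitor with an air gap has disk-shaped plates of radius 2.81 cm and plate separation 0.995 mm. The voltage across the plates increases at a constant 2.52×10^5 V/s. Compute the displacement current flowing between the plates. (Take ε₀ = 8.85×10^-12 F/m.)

C = ε₀A/d = (8.85×10^-12)(2.481×10^-3)/(9.95×10^-4) = 2.207×10^-11 F.
I_d = C dV/dt = (2.207×10^-11)(2.52×10^5) = 5.56×10^-6 A.

5.56×10^-6 A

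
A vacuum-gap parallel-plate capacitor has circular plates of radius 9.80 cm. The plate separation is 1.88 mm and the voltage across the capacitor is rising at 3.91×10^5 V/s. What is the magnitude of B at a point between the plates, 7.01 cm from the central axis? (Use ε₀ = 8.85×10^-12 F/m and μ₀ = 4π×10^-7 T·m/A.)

8.11×10^-11 T

dE/dt = (dV/dt)/d = 2.080×10^8 V/(m·s); I_d = ε₀(πR²)(dE/dt) = (8.85×10^-12)(0.03017)(2.080×10^8) = 5.554×10^-5 A.
∮B·dl = μ₀ I_d,enc with I_d,enc = I_d r²/R² = 2.842×10^-5 A; so B = μ₀ I_d,enc/(2πr) = 8.11×10^-11 T.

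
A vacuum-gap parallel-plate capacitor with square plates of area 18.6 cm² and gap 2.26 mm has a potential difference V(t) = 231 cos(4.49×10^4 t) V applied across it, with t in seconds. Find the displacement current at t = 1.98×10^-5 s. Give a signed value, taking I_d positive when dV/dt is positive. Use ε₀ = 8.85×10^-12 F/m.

dV/dt = (231)(4.49×10^4)·−sin(0.88902) = -8.053×10^6 V/s.
I_d = C dV/dt with C = ε₀A/d = (8.85×10^-12)(1.86×10^-3)/(2.26×10^-3) = 7.284×10^-12 F, so I_d = (7.284×10^-12)(-8.053×10^6) = -5.87×10^-5 A.

-5.87×10^-5 A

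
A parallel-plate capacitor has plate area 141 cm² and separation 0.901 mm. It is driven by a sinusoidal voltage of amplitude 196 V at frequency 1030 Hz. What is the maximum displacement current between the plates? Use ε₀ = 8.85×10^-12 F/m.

The displacement current equals the conduction current C dV/dt, which peaks at C V₀ ω.
With C = ε₀A/d = (8.85×10^-12)(0.0141)/(9.01×10^-4) = 1.385×10^-10 F and ω = 2πf = 6472 rad/s, I_d,max = (1.385×10^-10)(196)(6472) = 1.76×10^-4 A.

1.76×10^-4 A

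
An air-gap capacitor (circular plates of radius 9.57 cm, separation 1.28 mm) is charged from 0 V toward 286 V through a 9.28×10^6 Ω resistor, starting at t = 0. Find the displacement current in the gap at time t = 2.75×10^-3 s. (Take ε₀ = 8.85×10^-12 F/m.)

With C = ε₀A/d = (8.85×10^-12)(0.02877)/(1.28×10^-3) = 1.989×10^-10 F, the time constant is τ = RC = 1.846×10^-3 s, so t/τ = 1.490 and e^(−t/τ) = 0.2254.
I_d = I_cond = (V₀/R) e^(−t/τ) = (3.082×10^-5)(0.2254) = 6.95×10^-6 A.

6.95×10^-6 A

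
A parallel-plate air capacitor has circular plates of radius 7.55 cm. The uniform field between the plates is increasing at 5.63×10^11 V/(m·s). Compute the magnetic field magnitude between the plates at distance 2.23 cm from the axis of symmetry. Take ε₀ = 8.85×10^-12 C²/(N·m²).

I_d = ε₀ dΦ_E/dt = ε₀ πR² (dE/dt) = (8.85×10^-12)(0.01791)(5.63×10^11) = 0.08924 A through the full plate area.
An Ampèrian loop of radius r encloses a fraction (r/R)² of I_d. Then B·2πr = μ₀ I_d (r/R)², giving B = μ₀ I_d r/(2πR²) = 6.98×10^-8 T.

6.98×10^-8 T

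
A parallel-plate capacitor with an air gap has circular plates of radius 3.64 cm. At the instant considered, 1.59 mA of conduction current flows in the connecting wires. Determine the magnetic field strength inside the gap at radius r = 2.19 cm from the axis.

5.26×10^-9 T

By continuity the displacement current in the gap matches the conduction current: I_d = 1.59×10^-3 A.
An Ampèrian loop of radius r encloses a fraction (r/R)² of I_d. Then B·2πr = μ₀ I_d (r/R)², giving B = μ₀ I_d r/(2πR²) = 5.26×10^-9 T.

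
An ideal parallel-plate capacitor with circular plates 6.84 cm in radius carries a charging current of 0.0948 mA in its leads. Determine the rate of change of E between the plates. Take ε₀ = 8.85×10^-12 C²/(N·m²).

7.29×10^8 V/(m·s)

By continuity, I_d in the gap equals the 0.0948 mA flowing in the wire.
Then dE/dt = I_d/(ε₀A) = 7.29×10^8 V/(m·s).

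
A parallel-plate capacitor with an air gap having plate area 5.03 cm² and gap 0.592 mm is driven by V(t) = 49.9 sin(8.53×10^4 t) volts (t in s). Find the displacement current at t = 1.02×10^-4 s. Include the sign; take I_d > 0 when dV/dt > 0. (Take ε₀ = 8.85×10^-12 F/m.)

-2.40×10^-5 A

dE/dt = (V₀ω/d)·cos(ωt) with ωt = 8.7006 rad: (49.9)(8.53×10^4)(-0.7490)/(5.92×10^-4) = -5.385×10^9 V/(m·s).
I_d = ε₀ A dE/dt = (8.85×10^-12)(5.03×10^-4)(-5.385×10^9) = -2.40×10^-5 A.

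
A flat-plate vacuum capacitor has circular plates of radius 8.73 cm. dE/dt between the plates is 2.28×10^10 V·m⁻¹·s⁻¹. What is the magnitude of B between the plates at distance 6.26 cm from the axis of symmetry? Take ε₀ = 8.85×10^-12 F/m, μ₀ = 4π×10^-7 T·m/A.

7.94×10^-9 T

I_d = ε₀ dΦ_E/dt = ε₀ πR² (dE/dt) = (8.85×10^-12)(0.02394)(2.28×10^10) = 4.831×10^-3 A through the full plate area.
∮B·dl = μ₀ I_d,enc with I_d,enc = I_d r²/R² = 2.484×10^-3 A; so B = μ₀ I_d,enc/(2πr) = 7.94×10^-9 T.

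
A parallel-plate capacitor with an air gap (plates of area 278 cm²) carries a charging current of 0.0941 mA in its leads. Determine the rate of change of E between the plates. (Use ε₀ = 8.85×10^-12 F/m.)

3.82×10^8 V/(m·s)

The displacement current between the plates equals the conduction current, I_d = 0.0941 mA.
Inverting I_d = ε₀ A dE/dt gives dE/dt = 9.41×10^-5 / (8.85×10^-12 · 0.0278) = 3.82×10^8 V/(m·s).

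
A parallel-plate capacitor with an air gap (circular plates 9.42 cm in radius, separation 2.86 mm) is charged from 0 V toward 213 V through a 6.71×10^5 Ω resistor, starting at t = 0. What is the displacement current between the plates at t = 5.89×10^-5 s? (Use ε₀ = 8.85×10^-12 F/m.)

1.15×10^-4 A

C = ε₀A/d = (8.85×10^-12)(0.02788)/(2.86×10^-3) = 8.627×10^-11 F and τ = RC = 5.789×10^-5 s. I_d in the gap equals the RC charging current.
I_d(t) = (V₀/R) e^(−t/τ) = 3.174×10^-4 · e^(−1.017) = 1.15×10^-4 A.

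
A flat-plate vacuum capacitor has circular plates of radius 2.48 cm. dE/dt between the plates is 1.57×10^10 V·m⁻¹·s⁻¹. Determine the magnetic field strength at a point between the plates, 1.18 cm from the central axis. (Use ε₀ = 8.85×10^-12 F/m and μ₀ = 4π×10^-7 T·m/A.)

1.03×10^-9 T

Through the whole plate area (πR² = 1.932×10^-3 m²), I_d = ε₀ πR² dE/dt = 2.684×10^-4 A.
∮B·dl = μ₀ I_d,enc with I_d,enc = I_d r²/R² = 6.076×10^-5 A; so B = μ₀ I_d,enc/(2πr) = 1.03×10^-9 T.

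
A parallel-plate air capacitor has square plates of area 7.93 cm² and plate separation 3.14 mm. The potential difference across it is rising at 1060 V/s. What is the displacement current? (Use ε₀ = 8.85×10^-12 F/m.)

2.37×10^-9 A

The displacement current equals the charging current C dV/dt. With C = ε₀A/d = (8.85×10^-12)(7.93×10^-4)/(3.14×10^-3) = 2.235×10^-12 F, I_d = (2.235×10^-12)(1060) = 2.37×10^-9 A.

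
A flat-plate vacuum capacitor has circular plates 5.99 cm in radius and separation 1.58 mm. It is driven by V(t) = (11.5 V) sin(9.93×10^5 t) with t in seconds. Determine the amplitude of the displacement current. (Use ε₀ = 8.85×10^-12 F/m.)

7.21×10^-4 A

The displacement current equals the conduction current C dV/dt, which peaks at C V₀ ω.
With C = ε₀A/d = (8.85×10^-12)(0.01127)/(1.58×10^-3) = 6.313×10^-11 F and ω = 9.93×10^5 rad/s, I_d,max = (6.313×10^-11)(11.5)(9.93×10^5) = 7.21×10^-4 A.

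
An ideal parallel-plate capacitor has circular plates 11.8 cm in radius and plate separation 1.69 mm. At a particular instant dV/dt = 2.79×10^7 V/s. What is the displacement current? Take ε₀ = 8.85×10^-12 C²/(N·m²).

6.39×10^-3 A

The displacement current equals the charging current C dV/dt. With C = ε₀A/d = (8.85×10^-12)(0.04374)/(1.69×10^-3) = 2.291×10^-10 F, I_d = (2.291×10^-10)(2.79×10^7) = 6.39×10^-3 A.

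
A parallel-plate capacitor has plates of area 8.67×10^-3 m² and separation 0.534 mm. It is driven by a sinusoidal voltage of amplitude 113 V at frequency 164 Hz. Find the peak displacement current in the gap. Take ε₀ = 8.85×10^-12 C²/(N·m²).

1.67×10^-5 A

(dE/dt)_max = V₀ω/d = 2.180×10^8 V/(m·s); ω = 2πf = 1030 rad/s.
I_d,max = ε₀ A (dE/dt)_max = (8.85×10^-12)(8.67×10^-3)(2.180×10^8) = 1.67×10^-5 A.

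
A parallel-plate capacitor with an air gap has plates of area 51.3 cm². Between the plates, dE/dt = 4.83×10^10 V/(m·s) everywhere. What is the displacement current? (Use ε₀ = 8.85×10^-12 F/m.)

I_d = ε₀ A (dE/dt) = (8.85×10^-12)(5.13×10^-3 m²)(4.83×10^10) = 2.19×10^-3 A.

2.19×10^-3 A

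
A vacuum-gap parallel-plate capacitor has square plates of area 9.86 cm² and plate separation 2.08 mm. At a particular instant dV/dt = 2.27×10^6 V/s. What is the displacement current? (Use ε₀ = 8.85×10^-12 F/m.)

9.52×10^-6 A

E = V/d so dE/dt = (dV/dt)/d = 1.091×10^9 V/(m·s), and I_d = ε₀ A dE/dt = (8.85×10^-12)(9.86×10^-4)(1.091×10^9) = 9.52×10^-6 A.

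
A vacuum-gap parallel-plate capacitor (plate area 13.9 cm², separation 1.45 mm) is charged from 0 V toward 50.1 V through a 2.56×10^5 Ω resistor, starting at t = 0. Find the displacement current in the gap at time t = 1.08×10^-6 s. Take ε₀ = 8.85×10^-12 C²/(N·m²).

C = ε₀A/d = (8.85×10^-12)(1.39×10^-3)/(1.45×10^-3) = 8.484×10^-12 F, so τ = RC = 2.172×10^-6 s.
The conduction current is I(t) = (V₀/R) e^(−t/τ), and the displacement current between the plates equals it.
t/τ = 0.4972; I_d = (50.1/2.56×10^5) · e^(−0.4972) = (1.957×10^-4)(0.6082) = 1.19×10^-4 A.

1.19×10^-4 A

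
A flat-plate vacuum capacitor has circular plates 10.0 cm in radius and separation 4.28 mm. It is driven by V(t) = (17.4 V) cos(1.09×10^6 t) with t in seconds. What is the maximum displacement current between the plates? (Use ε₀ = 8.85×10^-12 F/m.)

C = ε₀A/d = (8.85×10^-12)(0.03142)/(4.28×10^-3) = 6.497×10^-11 F; ω = 1.09×10^6 rad/s.
I_d = C dV/dt, so |I_d|_max = C V₀ ω = (6.497×10^-11)(17.4)(1.09×10^6) = 1.23×10^-3 A.

1.23×10^-3 A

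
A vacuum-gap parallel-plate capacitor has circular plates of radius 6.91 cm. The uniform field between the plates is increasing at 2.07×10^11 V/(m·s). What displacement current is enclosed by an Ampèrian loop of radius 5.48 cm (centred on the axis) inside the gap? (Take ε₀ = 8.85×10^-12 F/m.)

0.0173 A

I_d = ε₀ dΦ_E/dt = ε₀ πR² (dE/dt) = (8.85×10^-12)(0.01500)(2.07×10^11) = 0.02748 A through the full plate area.
Since J_d is uniform, the enclosed fraction is (r/R)² = 0.6289, giving I_d,enc = 0.0173 A.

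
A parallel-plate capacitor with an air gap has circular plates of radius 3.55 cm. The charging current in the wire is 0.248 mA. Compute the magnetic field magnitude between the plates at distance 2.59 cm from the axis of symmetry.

1.02×10^-9 T

Between the plates the displacement current equals the wire current: I_d = 0.248 mA = 2.48×10^-4 A.
An Ampèrian loop of radius r encloses a fraction (r/R)² of I_d. Then B·2πr = μ₀ I_d (r/R)², giving B = μ₀ I_d r/(2πR²) = 1.02×10^-9 T.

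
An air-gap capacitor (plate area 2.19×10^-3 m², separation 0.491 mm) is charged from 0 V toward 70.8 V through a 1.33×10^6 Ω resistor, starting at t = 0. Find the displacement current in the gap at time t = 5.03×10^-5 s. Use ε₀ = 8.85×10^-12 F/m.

C = ε₀A/d = (8.85×10^-12)(2.19×10^-3)/(4.91×10^-4) = 3.947×10^-11 F and τ = RC = 5.250×10^-5 s. I_d in the gap equals the RC charging current.
I_d(t) = (V₀/R) e^(−t/τ) = 5.323×10^-5 · e^(−0.9581) = 2.04×10^-5 A.

2.04×10^-5 A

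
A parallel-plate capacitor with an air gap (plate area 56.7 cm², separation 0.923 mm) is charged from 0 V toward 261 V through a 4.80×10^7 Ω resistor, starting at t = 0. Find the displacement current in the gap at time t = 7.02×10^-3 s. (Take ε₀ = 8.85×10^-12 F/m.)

3.69×10^-7 A

C = ε₀A/d = (8.85×10^-12)(5.67×10^-3)/(9.23×10^-4) = 5.437×10^-11 F, so τ = RC = 2.610×10^-3 s.
The conduction current is I(t) = (V₀/R) e^(−t/τ), and the displacement current between the plates equals it.
t/τ = 2.690; I_d = (261/4.80×10^7) · e^(−2.690) = (5.438×10^-6)(0.06788) = 3.69×10^-7 A.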